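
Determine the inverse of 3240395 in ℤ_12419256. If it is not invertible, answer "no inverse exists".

307067

Extended Euclidean algorithm:
12419256 = 3×3240395 + 2698071
3240395 = 1×2698071 + 542324
2698071 = 4×542324 + 528775
542324 = 1×528775 + 13549
528775 = 39×13549 + 364
13549 = 37×364 + 81
364 = 4×81 + 40
81 = 2×40 + 1
40 = 40×1 + 0
Since gcd(3240395, 12419256) = 1, back-substitute to write 1 as a combination:
1 = 81 − 2·40
1 = −2·364 + 9·81
1 = 9·13549 − 335·364
1 = −335·528775 + 13074·13549
1 = 13074·542324 − 13409·528775
1 = −13409·2698071 + 66710·542324
1 = 66710·3240395 − 80119·2698071
1 = −80119·12419256 + 307067·3240395
So 3240395·307067 ≡ 1 (mod 12419256).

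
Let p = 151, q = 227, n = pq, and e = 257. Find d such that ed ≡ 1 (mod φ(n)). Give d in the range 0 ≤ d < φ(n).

φ(n) = (p−1)(q−1) = 150·226 = 33900.
Need d with 257·d ≡ 1 (mod 33900). Apply the extended Euclidean algorithm:
33900 = 131*257 + 233
257 = 1*233 + 24
233 = 9*24 + 17
24 = 1*17 + 7
17 = 2*7 + 3
7 = 2*3 + 1
3 = 3*1 + 0
Back-substitute:
1 = 7 − 2·3
1 = −2·17 + 5·7
1 = 5·24 − 7·17
1 = −7·233 + 68·24
1 = 68·257 − 75·233
1 = −75·33900 + 9893·257
So 257·9893 ≡ 1 (mod 33900), hence d = 9893.

9893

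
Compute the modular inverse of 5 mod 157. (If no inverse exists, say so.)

Extended Euclidean algorithm:
157 = 31*5 + 2
5 = 2*2 + 1
2 = 2*1 + 0
The gcd is 1. Working backward:
1 = 5 − 2·2
1 = −2·157 + 63·5
So 5·63 ≡ 1 (mod 157).

63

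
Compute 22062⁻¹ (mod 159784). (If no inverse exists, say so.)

no inverse exists

Compute gcd(22062, 159784):
159784 = 7*22062 + 5350
22062 = 4*5350 + 662
5350 = 8*662 + 54
662 = 12*54 + 14
54 = 3*14 + 12
14 = 1*12 + 2
12 = 6*2 + 0
The gcd is 2, not 1, hence no inverse exists.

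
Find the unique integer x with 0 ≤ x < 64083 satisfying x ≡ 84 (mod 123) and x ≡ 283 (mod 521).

Write x = 84 + 123·k. Then 123·k ≡ 283 − 84 ≡ 199 (mod 521).
Need 123⁻¹ mod 521. Extended Euclid on (521, 123):
521 = 4·123 + 29
123 = 4·29 + 7
29 = 4·7 + 1
7 = 7·1 + 0
Back-substitute:
1 = 29 − 4·7
1 = −4·123 + 17·29
1 = 17·521 − 72·123
123⁻¹ ≡ 449 (mod 521), so k ≡ 449·199 ≡ 260 (mod 521).
x = 84 + 123·260 = 32064.

32064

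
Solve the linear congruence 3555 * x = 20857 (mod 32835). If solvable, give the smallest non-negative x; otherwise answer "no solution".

no solution

gcd(3555, 32835):
32835 = 9×3555 + 840
3555 = 4×840 + 195
840 = 4×195 + 60
195 = 3×60 + 15
60 = 4×15 + 0
gcd = 15, but 15 ∤ 20857, so the congruence has no solution.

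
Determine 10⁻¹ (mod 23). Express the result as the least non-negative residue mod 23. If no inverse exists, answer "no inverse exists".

7

gcd(23, 10) by repeated division:
23 = 2·10 + 3
10 = 3·3 + 1
3 = 3·1 + 0
The gcd is 1. Working backward:
1 = 10 − 3·3
1 = −3·23 + 7·10
So 10·7 ≡ 1 (mod 23).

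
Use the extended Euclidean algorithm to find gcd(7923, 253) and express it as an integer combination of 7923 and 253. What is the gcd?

1

Repeated division:
7923 = 31×253 + 80
253 = 3×80 + 13
80 = 6×13 + 2
13 = 6×2 + 1
2 = 2×1 + 0
gcd(7923, 253) = 1.
Back-substituting:
1 = 13 − 6·2
1 = −6·80 + 37·13
1 = 37·253 − 117·80
1 = −117·7923 + 3664·253
So 1 = (-117)·7923 + (3664)·253.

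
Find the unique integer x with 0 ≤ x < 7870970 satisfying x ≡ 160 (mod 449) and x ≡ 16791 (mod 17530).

4557061

Write x = 160 + 449·k. Then 449·k ≡ 16791 − 160 ≡ 16631 (mod 17530).
Need 449⁻¹ mod 17530. Extended Euclid on (17530, 449):
17530 = 39·449 + 19
449 = 23·19 + 12
19 = 1·12 + 7
12 = 1·7 + 5
7 = 1·5 + 2
5 = 2·2 + 1
2 = 2·1 + 0
Back-substitute:
1 = 5 − 2·2
1 = −2·7 + 3·5
1 = 3·12 − 5·7
1 = −5·19 + 8·12
1 = 8·449 − 189·19
1 = −189·17530 + 7379·449
449⁻¹ ≡ 7379 (mod 17530), so k ≡ 7379·16631 ≡ 10149 (mod 17530).
x = 160 + 449·10149 = 4557061.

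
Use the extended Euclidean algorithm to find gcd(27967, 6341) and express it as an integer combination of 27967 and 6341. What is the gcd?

1

Apply Euclid's algorithm to 27967 and 6341:
27967 = 4·6341 + 2603
6341 = 2·2603 + 1135
2603 = 2·1135 + 333
1135 = 3·333 + 136
333 = 2·136 + 61
136 = 2·61 + 14
61 = 4·14 + 5
14 = 2·5 + 4
5 = 1·4 + 1
4 = 4·1 + 0
gcd(27967, 6341) = 1.
Back-substituting:
1 = 5 − 4
1 = −14 + 3·5
1 = 3·61 − 13·14
1 = −13·136 + 29·61
1 = 29·333 − 71·136
1 = −71·1135 + 242·333
1 = 242·2603 − 555·1135
1 = −555·6341 + 1352·2603
1 = 1352·27967 − 5963·6341
So 1 = (1352)·27967 + (-5963)·6341.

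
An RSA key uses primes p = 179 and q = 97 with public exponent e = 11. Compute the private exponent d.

3107

φ(n) = (p−1)(q−1) = 178·96 = 17088.
Need d with 11·d ≡ 1 (mod 17088). Apply the extended Euclidean algorithm:
17088 = 1553×11 + 5
11 = 2×5 + 1
5 = 5×1 + 0
Back-substitute:
1 = 11 − 2·5
1 = −2·17088 + 3107·11
So 11·3107 ≡ 1 (mod 17088), hence d = 3107.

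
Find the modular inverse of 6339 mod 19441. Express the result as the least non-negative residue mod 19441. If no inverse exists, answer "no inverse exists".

gcd(19441, 6339) by repeated division:
19441 = 3×6339 + 424
6339 = 14×424 + 403
424 = 1×403 + 21
403 = 19×21 + 4
21 = 5×4 + 1
4 = 4×1 + 0
The gcd is 1. Working backward:
1 = 21 − 5·4
1 = −5·403 + 96·21
1 = 96·424 − 101·403
1 = −101·6339 + 1510·424
1 = 1510·19441 − 4631·6339
Thus 6339·(-4631) ≡ 1 (mod 19441); reducing, -4631 mod 19441 = 14810.

14810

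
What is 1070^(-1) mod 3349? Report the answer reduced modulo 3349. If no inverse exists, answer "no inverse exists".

Extended Euclidean algorithm:
3349 = 3×1070 + 139
1070 = 7×139 + 97
139 = 1×97 + 42
97 = 2×42 + 13
42 = 3×13 + 3
13 = 4×3 + 1
3 = 3×1 + 0
Since gcd(1070, 3349) = 1, back-substitute to write 1 as a combination:
1 = 13 − 4·3
1 = −4·42 + 13·13
1 = 13·97 − 30·42
1 = −30·139 + 43·97
1 = 43·1070 − 331·139
1 = −331·3349 + 1036·1070
So 1070·1036 ≡ 1 (mod 3349).

1036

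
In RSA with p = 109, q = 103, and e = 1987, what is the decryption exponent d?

6043

φ(n) = (p−1)(q−1) = 108·102 = 11016.
Need d with 1987·d ≡ 1 (mod 11016). Apply the extended Euclidean algorithm:
11016 = 5×1987 + 1081
1987 = 1×1081 + 906
1081 = 1×906 + 175
906 = 5×175 + 31
175 = 5×31 + 20
31 = 1×20 + 11
20 = 1×11 + 9
11 = 1×9 + 2
9 = 4×2 + 1
2 = 2×1 + 0
Back-substitute:
1 = 9 − 4·2
1 = −4·11 + 5·9
1 = 5·20 − 9·11
1 = −9·31 + 14·20
1 = 14·175 − 79·31
1 = −79·906 + 409·175
1 = 409·1081 − 488·906
1 = −488·1987 + 897·1081
1 = 897·11016 − 4973·1987
So 1987·(-4973) ≡ 1 (mod 11016), hence d ≡ -4973 ≡ 6043 (mod 11016).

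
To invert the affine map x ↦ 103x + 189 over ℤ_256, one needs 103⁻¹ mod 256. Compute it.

Extended Euclidean algorithm:
256 = 2·103 + 50
103 = 2·50 + 3
50 = 16·3 + 2
3 = 1·2 + 1
2 = 2·1 + 0
The gcd is 1. Working backward:
1 = 3 − 2
1 = −50 + 17·3
1 = 17·103 − 35·50
1 = −35·256 + 87·103
So 103·87 ≡ 1 (mod 256).

87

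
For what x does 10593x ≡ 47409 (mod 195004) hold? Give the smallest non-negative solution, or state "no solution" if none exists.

First find gcd(10593, 195004):
195004 = 18×10593 + 4330
10593 = 2×4330 + 1933
4330 = 2×1933 + 464
1933 = 4×464 + 77
464 = 6×77 + 2
77 = 38×2 + 1
2 = 2×1 + 0
gcd = 1, so a unique solution mod 195004 exists.
Back-substitute for the Bézout coefficients:
1 = 77 − 38·2
1 = −38·464 + 229·77
1 = 229·1933 − 954·464
1 = −954·4330 + 2137·1933
1 = 2137·10593 − 5228·4330
1 = −5228·195004 + 96241·10593
So 10593·(96241) ≡ 1 (mod 195004), giving 10593⁻¹ ≡ 96241.
x ≡ 10593⁻¹·47409 ≡ 96241·47409 ≡ 180981 (mod 195004).

180981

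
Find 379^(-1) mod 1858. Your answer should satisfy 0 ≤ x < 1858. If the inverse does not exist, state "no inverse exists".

201

Apply the Euclidean algorithm to 1858 and 379:
1858 = 4*379 + 342
379 = 1*342 + 37
342 = 9*37 + 9
37 = 4*9 + 1
9 = 9*1 + 0
Since gcd(379, 1858) = 1, back-substitute to write 1 as a combination:
1 = 37 − 4·9
1 = −4·342 + 37·37
1 = 37·379 − 41·342
1 = −41·1858 + 201·379
So 379·201 ≡ 1 (mod 1858).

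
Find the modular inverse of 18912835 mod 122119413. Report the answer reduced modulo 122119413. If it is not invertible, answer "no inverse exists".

3110014

Extended Euclidean algorithm:
122119413 = 6·18912835 + 8642403
18912835 = 2·8642403 + 1628029
8642403 = 5·1628029 + 502258
1628029 = 3·502258 + 121255
502258 = 4·121255 + 17238
121255 = 7·17238 + 589
17238 = 29·589 + 157
589 = 3·157 + 118
157 = 1·118 + 39
118 = 3·39 + 1
39 = 39·1 + 0
Since gcd(18912835, 122119413) = 1, back-substitute to write 1 as a combination:
1 = 118 − 3·39
1 = −3·157 + 4·118
1 = 4·589 − 15·157
1 = −15·17238 + 439·589
1 = 439·121255 − 3088·17238
1 = −3088·502258 + 12791·121255
1 = 12791·1628029 − 41461·502258
1 = −41461·8642403 + 220096·1628029
1 = 220096·18912835 − 481653·8642403
1 = −481653·122119413 + 3110014·18912835
So 18912835·3110014 ≡ 1 (mod 122119413).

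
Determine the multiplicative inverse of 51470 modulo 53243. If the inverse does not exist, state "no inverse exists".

11051

Extended Euclidean algorithm:
53243 = 1*51470 + 1773
51470 = 29*1773 + 53
1773 = 33*53 + 24
53 = 2*24 + 5
24 = 4*5 + 4
5 = 1*4 + 1
4 = 4*1 + 0
Since gcd(51470, 53243) = 1, back-substitute to write 1 as a combination:
1 = 5 − 4
1 = −24 + 5·5
1 = 5·53 − 11·24
1 = −11·1773 + 368·53
1 = 368·51470 − 10683·1773
1 = −10683·53243 + 11051·51470
So 51470·11051 ≡ 1 (mod 53243).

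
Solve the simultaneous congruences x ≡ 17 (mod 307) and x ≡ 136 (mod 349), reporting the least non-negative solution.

Write x = 17 + 307·k. Then 307·k ≡ 136 − 17 ≡ 119 (mod 349).
Need 307⁻¹ mod 349. Extended Euclid on (349, 307):
349 = 1·307 + 42
307 = 7·42 + 13
42 = 3·13 + 3
13 = 4·3 + 1
3 = 3·1 + 0
Back-substitute:
1 = 13 − 4·3
1 = −4·42 + 13·13
1 = 13·307 − 95·42
1 = −95·349 + 108·307
307⁻¹ ≡ 108 (mod 349), so k ≡ 108·119 ≡ 288 (mod 349).
x = 17 + 307·288 = 88433.

88433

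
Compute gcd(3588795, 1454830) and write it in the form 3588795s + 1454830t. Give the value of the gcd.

Apply Euclid's algorithm to 3588795 and 1454830:
3588795 = 2*1454830 + 679135
1454830 = 2*679135 + 96560
679135 = 7*96560 + 3215
96560 = 30*3215 + 110
3215 = 29*110 + 25
110 = 4*25 + 10
25 = 2*10 + 5
10 = 2*5 + 0
gcd(3588795, 1454830) = 5.
Working backward:
5 = 25 − 2·10
5 = −2·110 + 9·25
5 = 9·3215 − 263·110
5 = −263·96560 + 7899·3215
5 = 7899·679135 − 55556·96560
5 = −55556·1454830 + 119011·679135
5 = 119011·3588795 − 293578·1454830
So 5 = (119011)·3588795 + (-293578)·1454830.

5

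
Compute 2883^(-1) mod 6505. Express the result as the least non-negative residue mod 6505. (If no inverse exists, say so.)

Run Euclid on (6505, 2883):
6505 = 2×2883 + 739
2883 = 3×739 + 666
739 = 1×666 + 73
666 = 9×73 + 9
73 = 8×9 + 1
9 = 9×1 + 0
Since gcd(2883, 6505) = 1, back-substitute to write 1 as a combination:
1 = 73 − 8·9
1 = −8·666 + 73·73
1 = 73·739 − 81·666
1 = −81·2883 + 316·739
1 = 316·6505 − 713·2883
So 2883·(-713) ≡ 1 (mod 6505), and -713 ≡ 5792 (mod 6505).

5792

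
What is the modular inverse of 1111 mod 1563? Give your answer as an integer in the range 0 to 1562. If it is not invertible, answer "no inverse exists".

Apply the Euclidean algorithm to 1563 and 1111:
1563 = 1×1111 + 452
1111 = 2×452 + 207
452 = 2×207 + 38
207 = 5×38 + 17
38 = 2×17 + 4
17 = 4×4 + 1
4 = 4×1 + 0
gcd = 1, so the inverse exists. Back-substitute:
1 = 17 − 4·4
1 = −4·38 + 9·17
1 = 9·207 − 49·38
1 = −49·452 + 107·207
1 = 107·1111 − 263·452
1 = −263·1563 + 370·1111
So 1111·370 ≡ 1 (mod 1563).

370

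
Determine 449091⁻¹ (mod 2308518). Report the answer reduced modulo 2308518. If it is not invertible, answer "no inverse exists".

no inverse exists

Compute gcd(449091, 2308518):
2308518 = 5·449091 + 63063
449091 = 7·63063 + 7650
63063 = 8·7650 + 1863
7650 = 4·1863 + 198
1863 = 9·198 + 81
198 = 2·81 + 36
81 = 2·36 + 9
36 = 4·9 + 0
gcd(449091, 2308518) = 9 ≠ 1, so 449091 has no multiplicative inverse modulo 2308518.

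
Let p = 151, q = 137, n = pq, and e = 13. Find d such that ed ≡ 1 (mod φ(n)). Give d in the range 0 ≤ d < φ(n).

φ(n) = (p−1)(q−1) = 150·136 = 20400.
Need d with 13·d ≡ 1 (mod 20400). Apply the extended Euclidean algorithm:
20400 = 1569*13 + 3
13 = 4*3 + 1
3 = 3*1 + 0
Back-substitute:
1 = 13 − 4·3
1 = −4·20400 + 6277·13
So 13·6277 ≡ 1 (mod 20400), hence d = 6277.

6277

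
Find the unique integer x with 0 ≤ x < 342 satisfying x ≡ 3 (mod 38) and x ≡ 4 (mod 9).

Write x = 3 + 38·k. Then 38·k ≡ 4 − 3 ≡ 1 (mod 9).
Need 38⁻¹ mod 9. Extended Euclid on (9, 2):
9 = 4·2 + 1
2 = 2·1 + 0
Back-substitute:
1 = 9 − 4·2
38⁻¹ ≡ 5 (mod 9), so k ≡ 5·1 ≡ 5 (mod 9).
x = 3 + 38·5 = 193.

193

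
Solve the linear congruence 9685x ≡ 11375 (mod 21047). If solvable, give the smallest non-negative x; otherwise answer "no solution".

First find gcd(9685, 21047):
21047 = 2·9685 + 1677
9685 = 5·1677 + 1300
1677 = 1·1300 + 377
1300 = 3·377 + 169
377 = 2·169 + 39
169 = 4·39 + 13
39 = 3·13 + 0
gcd = 13 and 13 | 11375, so solutions exist. Divide through by 13: 745x ≡ 875 (mod 1619).
Now find 745⁻¹ mod 1619:
1619 = 2·745 + 129
745 = 5·129 + 100
129 = 1·100 + 29
100 = 3·29 + 13
29 = 2·13 + 3
13 = 4·3 + 1
3 = 3·1 + 0
Back-substitute:
1 = 13 − 4·3
1 = −4·29 + 9·13
1 = 9·100 − 31·29
1 = −31·129 + 40·100
1 = 40·745 − 231·129
1 = −231·1619 + 502·745
So 745⁻¹ ≡ 502 (mod 1619).
Then x ≡ 502·875 ≡ 501 (mod 1619); the smallest non-negative solution is x = 501.

501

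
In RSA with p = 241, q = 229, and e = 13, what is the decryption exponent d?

16837

φ(n) = (p−1)(q−1) = 240·228 = 54720.
Need d with 13·d ≡ 1 (mod 54720). Apply the extended Euclidean algorithm:
54720 = 4209·13 + 3
13 = 4·3 + 1
3 = 3·1 + 0
Back-substitute:
1 = 13 − 4·3
1 = −4·54720 + 16837·13
So 13·16837 ≡ 1 (mod 54720), hence d = 16837.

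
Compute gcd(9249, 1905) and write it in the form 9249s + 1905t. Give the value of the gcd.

3

Apply Euclid's algorithm to 9249 and 1905:
9249 = 4×1905 + 1629
1905 = 1×1629 + 276
1629 = 5×276 + 249
276 = 1×249 + 27
249 = 9×27 + 6
27 = 4×6 + 3
6 = 2×3 + 0
gcd(9249, 1905) = 3.
Back-substituting:
3 = 27 − 4·6
3 = −4·249 + 37·27
3 = 37·276 − 41·249
3 = −41·1629 + 242·276
3 = 242·1905 − 283·1629
3 = −283·9249 + 1374·1905
So 3 = (-283)·9249 + (1374)·1905.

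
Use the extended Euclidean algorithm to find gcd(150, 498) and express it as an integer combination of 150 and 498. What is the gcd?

Apply Euclid's algorithm to 498 and 150:
498 = 3*150 + 48
150 = 3*48 + 6
48 = 8*6 + 0
gcd(150, 498) = 6.
Working backward:
6 = 150 − 3·48
6 = −3·498 + 10·150
So 6 = (-3)·498 + (10)·150.

6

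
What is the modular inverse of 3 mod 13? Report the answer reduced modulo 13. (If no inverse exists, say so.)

gcd(13, 3) by repeated division:
13 = 4·3 + 1
3 = 3·1 + 0
gcd = 1, so the inverse exists. Back-substitute:
1 = 13 − 4·3
Hence 3⁻¹ ≡ -4 ≡ 9 (mod 13).

9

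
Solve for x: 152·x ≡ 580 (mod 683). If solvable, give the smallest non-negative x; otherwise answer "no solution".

First find gcd(152, 683):
683 = 4·152 + 75
152 = 2·75 + 2
75 = 37·2 + 1
2 = 2·1 + 0
gcd = 1, so a unique solution mod 683 exists.
Back-substitute for the Bézout coefficients:
1 = 75 − 37·2
1 = −37·152 + 75·75
1 = 75·683 − 337·152
So 152·(-337) ≡ 1 (mod 683), giving 152⁻¹ ≡ 346.
x ≡ 152⁻¹·580 ≡ 346·580 ≡ 561 (mod 683).

561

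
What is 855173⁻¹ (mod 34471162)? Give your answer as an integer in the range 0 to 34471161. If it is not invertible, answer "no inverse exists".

no inverse exists

Compute gcd(855173, 34471162):
34471162 = 40×855173 + 264242
855173 = 3×264242 + 62447
264242 = 4×62447 + 14454
62447 = 4×14454 + 4631
14454 = 3×4631 + 561
4631 = 8×561 + 143
561 = 3×143 + 132
143 = 1×132 + 11
132 = 12×11 + 0
Since gcd = 11 > 1, 855173 is not a unit mod 34471162.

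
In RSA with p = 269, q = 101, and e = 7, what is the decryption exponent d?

φ(n) = (p−1)(q−1) = 268·100 = 26800.
Need d with 7·d ≡ 1 (mod 26800). Apply the extended Euclidean algorithm:
26800 = 3828·7 + 4
7 = 1·4 + 3
4 = 1·3 + 1
3 = 3·1 + 0
Back-substitute:
1 = 4 − 3
1 = −7 + 2·4
1 = 2·26800 − 7657·7
So 7·(-7657) ≡ 1 (mod 26800), hence d ≡ -7657 ≡ 19143 (mod 26800).

19143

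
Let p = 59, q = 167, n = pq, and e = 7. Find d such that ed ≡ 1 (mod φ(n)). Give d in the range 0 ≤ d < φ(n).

φ(n) = (p−1)(q−1) = 58·166 = 9628.
Need d with 7·d ≡ 1 (mod 9628). Apply the extended Euclidean algorithm:
9628 = 1375*7 + 3
7 = 2*3 + 1
3 = 3*1 + 0
Back-substitute:
1 = 7 − 2·3
1 = −2·9628 + 2751·7
So 7·2751 ≡ 1 (mod 9628), hence d = 2751.

2751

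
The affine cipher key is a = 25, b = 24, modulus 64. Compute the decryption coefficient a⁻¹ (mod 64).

41

Apply the Euclidean algorithm to 64 and 25:
64 = 2×25 + 14
25 = 1×14 + 11
14 = 1×11 + 3
11 = 3×3 + 2
3 = 1×2 + 1
2 = 2×1 + 0
gcd = 1, so the inverse exists. Back-substitute:
1 = 3 − 2
1 = −11 + 4·3
1 = 4·14 − 5·11
1 = −5·25 + 9·14
1 = 9·64 − 23·25
Hence 25⁻¹ ≡ -23 ≡ 41 (mod 64).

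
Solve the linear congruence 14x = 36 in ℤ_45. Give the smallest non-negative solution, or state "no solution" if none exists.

9

First find gcd(14, 45):
45 = 3×14 + 3
14 = 4×3 + 2
3 = 1×2 + 1
2 = 2×1 + 0
gcd = 1, so a unique solution mod 45 exists.
Back-substitute for the Bézout coefficients:
1 = 3 − 2
1 = −14 + 5·3
1 = 5·45 − 16·14
So 14·(-16) ≡ 1 (mod 45), giving 14⁻¹ ≡ 29.
x ≡ 14⁻¹·36 ≡ 29·36 ≡ 9 (mod 45).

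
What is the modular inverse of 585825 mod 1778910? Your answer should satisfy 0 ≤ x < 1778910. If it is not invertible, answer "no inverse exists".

no inverse exists

Compute gcd(585825, 1778910):
1778910 = 3·585825 + 21435
585825 = 27·21435 + 7080
21435 = 3·7080 + 195
7080 = 36·195 + 60
195 = 3·60 + 15
60 = 4·15 + 0
The gcd is 15, not 1, hence no inverse exists.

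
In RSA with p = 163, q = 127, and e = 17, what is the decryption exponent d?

φ(n) = (p−1)(q−1) = 162·126 = 20412.
Need d with 17·d ≡ 1 (mod 20412). Apply the extended Euclidean algorithm:
20412 = 1200*17 + 12
17 = 1*12 + 5
12 = 2*5 + 2
5 = 2*2 + 1
2 = 2*1 + 0
Back-substitute:
1 = 5 − 2·2
1 = −2·12 + 5·5
1 = 5·17 − 7·12
1 = −7·20412 + 8405·17
So 17·8405 ≡ 1 (mod 20412), hence d = 8405.

8405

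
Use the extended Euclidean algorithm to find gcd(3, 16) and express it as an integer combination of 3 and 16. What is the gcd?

Apply Euclid's algorithm to 16 and 3:
16 = 5*3 + 1
3 = 3*1 + 0
gcd(3, 16) = 1.
Express as a combination:
1 = 16 − 5·3
So 1 = (1)·16 + (-5)·3.

1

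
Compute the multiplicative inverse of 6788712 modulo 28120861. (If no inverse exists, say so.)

Apply the Euclidean algorithm to 28120861 and 6788712:
28120861 = 4·6788712 + 966013
6788712 = 7·966013 + 26621
966013 = 36·26621 + 7657
26621 = 3·7657 + 3650
7657 = 2·3650 + 357
3650 = 10·357 + 80
357 = 4·80 + 37
80 = 2·37 + 6
37 = 6·6 + 1
6 = 6·1 + 0
Since gcd(6788712, 28120861) = 1, back-substitute to write 1 as a combination:
1 = 37 − 6·6
1 = −6·80 + 13·37
1 = 13·357 − 58·80
1 = −58·3650 + 593·357
1 = 593·7657 − 1244·3650
1 = −1244·26621 + 4325·7657
1 = 4325·966013 − 156944·26621
1 = −156944·6788712 + 1102933·966013
1 = 1102933·28120861 − 4568676·6788712
Thus 6788712·(-4568676) ≡ 1 (mod 28120861); reducing, -4568676 mod 28120861 = 23552185.

23552185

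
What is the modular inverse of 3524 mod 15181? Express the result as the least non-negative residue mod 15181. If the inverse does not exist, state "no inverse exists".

13488

gcd(15181, 3524) by repeated division:
15181 = 4·3524 + 1085
3524 = 3·1085 + 269
1085 = 4·269 + 9
269 = 29·9 + 8
9 = 1·8 + 1
8 = 8·1 + 0
The gcd is 1. Working backward:
1 = 9 − 8
1 = −269 + 30·9
1 = 30·1085 − 121·269
1 = −121·3524 + 393·1085
1 = 393·15181 − 1693·3524
Hence 3524⁻¹ ≡ -1693 ≡ 13488 (mod 15181).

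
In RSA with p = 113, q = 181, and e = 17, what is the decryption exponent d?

10673

φ(n) = (p−1)(q−1) = 112·180 = 20160.
Need d with 17·d ≡ 1 (mod 20160). Apply the extended Euclidean algorithm:
20160 = 1185*17 + 15
17 = 1*15 + 2
15 = 7*2 + 1
2 = 2*1 + 0
Back-substitute:
1 = 15 − 7·2
1 = −7·17 + 8·15
1 = 8·20160 − 9487·17
So 17·(-9487) ≡ 1 (mod 20160), hence d ≡ -9487 ≡ 10673 (mod 20160).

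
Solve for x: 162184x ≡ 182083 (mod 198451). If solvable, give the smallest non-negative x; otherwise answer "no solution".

10523

First find gcd(162184, 198451):
198451 = 1·162184 + 36267
162184 = 4·36267 + 17116
36267 = 2·17116 + 2035
17116 = 8·2035 + 836
2035 = 2·836 + 363
836 = 2·363 + 110
363 = 3·110 + 33
110 = 3·33 + 11
33 = 3·11 + 0
gcd = 11 and 11 | 182083, so solutions exist. Divide through by 11: 14744x ≡ 16553 (mod 18041).
Now find 14744⁻¹ mod 18041:
18041 = 1*14744 + 3297
14744 = 4*3297 + 1556
3297 = 2*1556 + 185
1556 = 8*185 + 76
185 = 2*76 + 33
76 = 2*33 + 10
33 = 3*10 + 3
10 = 3*3 + 1
3 = 3*1 + 0
Back-substitute:
1 = 10 − 3·3
1 = −3·33 + 10·10
1 = 10·76 − 23·33
1 = −23·185 + 56·76
1 = 56·1556 − 471·185
1 = −471·3297 + 998·1556
1 = 998·14744 − 4463·3297
1 = −4463·18041 + 5461·14744
So 14744⁻¹ ≡ 5461 (mod 18041).
Then x ≡ 5461·16553 ≡ 10523 (mod 18041); the smallest non-negative solution is x = 10523.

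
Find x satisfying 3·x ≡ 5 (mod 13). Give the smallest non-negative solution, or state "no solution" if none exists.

6

First find gcd(3, 13):
13 = 4×3 + 1
3 = 3×1 + 0
gcd = 1, so a unique solution mod 13 exists.
Back-substitute for the Bézout coefficients:
1 = 13 − 4·3
So 3·(-4) ≡ 1 (mod 13), giving 3⁻¹ ≡ 9.
x ≡ 3⁻¹·5 ≡ 9·5 ≡ 6 (mod 13).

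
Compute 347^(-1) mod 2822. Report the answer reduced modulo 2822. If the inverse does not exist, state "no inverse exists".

gcd(2822, 347) by repeated division:
2822 = 8×347 + 46
347 = 7×46 + 25
46 = 1×25 + 21
25 = 1×21 + 4
21 = 5×4 + 1
4 = 4×1 + 0
Since gcd(347, 2822) = 1, back-substitute to write 1 as a combination:
1 = 21 − 5·4
1 = −5·25 + 6·21
1 = 6·46 − 11·25
1 = −11·347 + 83·46
1 = 83·2822 − 675·347
Hence 347⁻¹ ≡ -675 ≡ 2147 (mod 2822).

2147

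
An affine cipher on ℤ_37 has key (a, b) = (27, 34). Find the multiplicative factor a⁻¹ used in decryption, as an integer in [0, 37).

gcd(37, 27) by repeated division:
37 = 1·27 + 10
27 = 2·10 + 7
10 = 1·7 + 3
7 = 2·3 + 1
3 = 3·1 + 0
Since gcd(27, 37) = 1, back-substitute to write 1 as a combination:
1 = 7 − 2·3
1 = −2·10 + 3·7
1 = 3·27 − 8·10
1 = −8·37 + 11·27
So 27·11 ≡ 1 (mod 37).

11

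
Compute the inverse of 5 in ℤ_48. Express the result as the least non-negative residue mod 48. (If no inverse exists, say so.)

Apply the Euclidean algorithm to 48 and 5:
48 = 9*5 + 3
5 = 1*3 + 2
3 = 1*2 + 1
2 = 2*1 + 0
Since gcd(5, 48) = 1, back-substitute to write 1 as a combination:
1 = 3 − 2
1 = −5 + 2·3
1 = 2·48 − 19·5
So 5·(-19) ≡ 1 (mod 48), and -19 ≡ 29 (mod 48).

29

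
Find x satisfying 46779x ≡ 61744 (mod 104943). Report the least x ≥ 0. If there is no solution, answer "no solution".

no solution

gcd(46779, 104943):
104943 = 2*46779 + 11385
46779 = 4*11385 + 1239
11385 = 9*1239 + 234
1239 = 5*234 + 69
234 = 3*69 + 27
69 = 2*27 + 15
27 = 1*15 + 12
15 = 1*12 + 3
12 = 4*3 + 0
gcd = 3, but 3 ∤ 61744, so the congruence has no solution.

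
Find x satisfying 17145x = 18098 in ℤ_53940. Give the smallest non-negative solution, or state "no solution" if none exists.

no solution

gcd(17145, 53940):
53940 = 3*17145 + 2505
17145 = 6*2505 + 2115
2505 = 1*2115 + 390
2115 = 5*390 + 165
390 = 2*165 + 60
165 = 2*60 + 45
60 = 1*45 + 15
45 = 3*15 + 0
gcd = 15, but 15 ∤ 18098, so the congruence has no solution.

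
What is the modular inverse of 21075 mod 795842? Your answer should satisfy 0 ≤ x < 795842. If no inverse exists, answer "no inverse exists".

gcd(795842, 21075) by repeated division:
795842 = 37×21075 + 16067
21075 = 1×16067 + 5008
16067 = 3×5008 + 1043
5008 = 4×1043 + 836
1043 = 1×836 + 207
836 = 4×207 + 8
207 = 25×8 + 7
8 = 1×7 + 1
7 = 7×1 + 0
Since gcd(21075, 795842) = 1, back-substitute to write 1 as a combination:
1 = 8 − 7
1 = −207 + 26·8
1 = 26·836 − 105·207
1 = −105·1043 + 131·836
1 = 131·5008 − 629·1043
1 = −629·16067 + 2018·5008
1 = 2018·21075 − 2647·16067
1 = −2647·795842 + 99957·21075
So 21075·99957 ≡ 1 (mod 795842).

99957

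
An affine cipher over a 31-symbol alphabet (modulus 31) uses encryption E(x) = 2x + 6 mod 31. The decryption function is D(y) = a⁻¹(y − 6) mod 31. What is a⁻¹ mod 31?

Extended Euclidean algorithm:
31 = 15*2 + 1
2 = 2*1 + 0
Since gcd(2, 31) = 1, back-substitute to write 1 as a combination:
1 = 31 − 15·2
Thus 2·(-15) ≡ 1 (mod 31); reducing, -15 mod 31 = 16.

16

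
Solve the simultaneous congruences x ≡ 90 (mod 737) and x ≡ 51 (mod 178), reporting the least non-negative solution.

Write x = 90 + 737·k. Then 737·k ≡ 51 − 90 ≡ 139 (mod 178).
Need 737⁻¹ mod 178. Extended Euclid on (178, 25):
178 = 7·25 + 3
25 = 8·3 + 1
3 = 3·1 + 0
Back-substitute:
1 = 25 − 8·3
1 = −8·178 + 57·25
737⁻¹ ≡ 57 (mod 178), so k ≡ 57·139 ≡ 91 (mod 178).
x = 90 + 737·91 = 67157.

67157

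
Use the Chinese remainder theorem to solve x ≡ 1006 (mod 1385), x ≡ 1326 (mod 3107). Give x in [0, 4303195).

3714191

Write x = 1006 + 1385·k. Then 1385·k ≡ 1326 − 1006 ≡ 320 (mod 3107).
Need 1385⁻¹ mod 3107. Extended Euclid on (3107, 1385):
3107 = 2*1385 + 337
1385 = 4*337 + 37
337 = 9*37 + 4
37 = 9*4 + 1
4 = 4*1 + 0
Back-substitute:
1 = 37 − 9·4
1 = −9·337 + 82·37
1 = 82·1385 − 337·337
1 = −337·3107 + 756·1385
1385⁻¹ ≡ 756 (mod 3107), so k ≡ 756·320 ≡ 2681 (mod 3107).
x = 1006 + 1385·2681 = 3714191.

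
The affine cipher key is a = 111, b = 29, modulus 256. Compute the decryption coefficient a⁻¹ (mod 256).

gcd(256, 111) by repeated division:
256 = 2×111 + 34
111 = 3×34 + 9
34 = 3×9 + 7
9 = 1×7 + 2
7 = 3×2 + 1
2 = 2×1 + 0
gcd = 1, so the inverse exists. Back-substitute:
1 = 7 − 3·2
1 = −3·9 + 4·7
1 = 4·34 − 15·9
1 = −15·111 + 49·34
1 = 49·256 − 113·111
So 111·(-113) ≡ 1 (mod 256), and -113 ≡ 143 (mod 256).

143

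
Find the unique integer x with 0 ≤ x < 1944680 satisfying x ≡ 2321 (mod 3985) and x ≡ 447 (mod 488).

Write x = 2321 + 3985·k. Then 3985·k ≡ 447 − 2321 ≡ 78 (mod 488).
Need 3985⁻¹ mod 488. Extended Euclid on (488, 81):
488 = 6·81 + 2
81 = 40·2 + 1
2 = 2·1 + 0
Back-substitute:
1 = 81 − 40·2
1 = −40·488 + 241·81
3985⁻¹ ≡ 241 (mod 488), so k ≡ 241·78 ≡ 254 (mod 488).
x = 2321 + 3985·254 = 1014511.

1014511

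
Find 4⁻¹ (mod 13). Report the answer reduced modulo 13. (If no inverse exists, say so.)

Apply the Euclidean algorithm to 13 and 4:
13 = 3*4 + 1
4 = 4*1 + 0
The gcd is 1. Working backward:
1 = 13 − 3·4
Hence 4⁻¹ ≡ -3 ≡ 10 (mod 13).

10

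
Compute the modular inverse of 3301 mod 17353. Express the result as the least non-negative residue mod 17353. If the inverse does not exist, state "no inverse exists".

4195

gcd(17353, 3301) by repeated division:
17353 = 5*3301 + 848
3301 = 3*848 + 757
848 = 1*757 + 91
757 = 8*91 + 29
91 = 3*29 + 4
29 = 7*4 + 1
4 = 4*1 + 0
The gcd is 1. Working backward:
1 = 29 − 7·4
1 = −7·91 + 22·29
1 = 22·757 − 183·91
1 = −183·848 + 205·757
1 = 205·3301 − 798·848
1 = −798·17353 + 4195·3301
So 3301·4195 ≡ 1 (mod 17353).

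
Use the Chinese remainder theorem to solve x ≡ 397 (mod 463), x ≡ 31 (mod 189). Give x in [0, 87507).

Write x = 397 + 463·k. Then 463·k ≡ 31 − 397 ≡ 12 (mod 189).
Need 463⁻¹ mod 189. Extended Euclid on (189, 85):
189 = 2*85 + 19
85 = 4*19 + 9
19 = 2*9 + 1
9 = 9*1 + 0
Back-substitute:
1 = 19 − 2·9
1 = −2·85 + 9·19
1 = 9·189 − 20·85
463⁻¹ ≡ 169 (mod 189), so k ≡ 169·12 ≡ 138 (mod 189).
x = 397 + 463·138 = 64291.

64291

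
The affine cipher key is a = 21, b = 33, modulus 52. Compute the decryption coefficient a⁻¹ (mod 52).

5

Apply the Euclidean algorithm to 52 and 21:
52 = 2*21 + 10
21 = 2*10 + 1
10 = 10*1 + 0
gcd = 1, so the inverse exists. Back-substitute:
1 = 21 − 2·10
1 = −2·52 + 5·21
So 21·5 ≡ 1 (mod 52).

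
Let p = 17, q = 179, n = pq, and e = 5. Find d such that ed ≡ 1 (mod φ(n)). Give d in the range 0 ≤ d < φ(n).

φ(n) = (p−1)(q−1) = 16·178 = 2848.
Need d with 5·d ≡ 1 (mod 2848). Apply the extended Euclidean algorithm:
2848 = 569·5 + 3
5 = 1·3 + 2
3 = 1·2 + 1
2 = 2·1 + 0
Back-substitute:
1 = 3 − 2
1 = −5 + 2·3
1 = 2·2848 − 1139·5
So 5·(-1139) ≡ 1 (mod 2848), hence d ≡ -1139 ≡ 1709 (mod 2848).

1709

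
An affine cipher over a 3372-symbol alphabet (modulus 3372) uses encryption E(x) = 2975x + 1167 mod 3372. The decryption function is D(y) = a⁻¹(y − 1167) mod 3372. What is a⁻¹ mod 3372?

671

gcd(3372, 2975) by repeated division:
3372 = 1×2975 + 397
2975 = 7×397 + 196
397 = 2×196 + 5
196 = 39×5 + 1
5 = 5×1 + 0
Since gcd(2975, 3372) = 1, back-substitute to write 1 as a combination:
1 = 196 − 39·5
1 = −39·397 + 79·196
1 = 79·2975 − 592·397
1 = −592·3372 + 671·2975
So 2975·671 ≡ 1 (mod 3372).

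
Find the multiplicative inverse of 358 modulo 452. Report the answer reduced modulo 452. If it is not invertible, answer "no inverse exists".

Euclidean algorithm on 452, 358:
452 = 1×358 + 94
358 = 3×94 + 76
94 = 1×76 + 18
76 = 4×18 + 4
18 = 4×4 + 2
4 = 2×2 + 0
The gcd is 2, not 1, hence no inverse exists.

no inverse exists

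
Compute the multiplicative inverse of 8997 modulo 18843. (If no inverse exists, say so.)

Compute gcd(8997, 18843):
18843 = 2·8997 + 849
8997 = 10·849 + 507
849 = 1·507 + 342
507 = 1·342 + 165
342 = 2·165 + 12
165 = 13·12 + 9
12 = 1·9 + 3
9 = 3·3 + 0
gcd(8997, 18843) = 3 ≠ 1, so 8997 has no multiplicative inverse modulo 18843.

no inverse exists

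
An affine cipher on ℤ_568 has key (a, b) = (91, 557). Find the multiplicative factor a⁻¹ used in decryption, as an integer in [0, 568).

387

Apply the Euclidean algorithm to 568 and 91:
568 = 6·91 + 22
91 = 4·22 + 3
22 = 7·3 + 1
3 = 3·1 + 0
Since gcd(91, 568) = 1, back-substitute to write 1 as a combination:
1 = 22 − 7·3
1 = −7·91 + 29·22
1 = 29·568 − 181·91
So 91·(-181) ≡ 1 (mod 568), and -181 ≡ 387 (mod 568).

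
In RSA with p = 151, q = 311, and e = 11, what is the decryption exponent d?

φ(n) = (p−1)(q−1) = 150·310 = 46500.
Need d with 11·d ≡ 1 (mod 46500). Apply the extended Euclidean algorithm:
46500 = 4227·11 + 3
11 = 3·3 + 2
3 = 1·2 + 1
2 = 2·1 + 0
Back-substitute:
1 = 3 − 2
1 = −11 + 4·3
1 = 4·46500 − 16909·11
So 11·(-16909) ≡ 1 (mod 46500), hence d ≡ -16909 ≡ 29591 (mod 46500).

29591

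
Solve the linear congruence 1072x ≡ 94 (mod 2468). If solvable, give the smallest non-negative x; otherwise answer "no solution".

gcd(1072, 2468):
2468 = 2·1072 + 324
1072 = 3·324 + 100
324 = 3·100 + 24
100 = 4·24 + 4
24 = 6·4 + 0
gcd = 4, but 4 ∤ 94, so the congruence has no solution.

no solution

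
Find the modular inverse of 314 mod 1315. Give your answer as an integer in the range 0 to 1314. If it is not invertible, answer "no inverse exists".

624

Run Euclid on (1315, 314):
1315 = 4*314 + 59
314 = 5*59 + 19
59 = 3*19 + 2
19 = 9*2 + 1
2 = 2*1 + 0
Since gcd(314, 1315) = 1, back-substitute to write 1 as a combination:
1 = 19 − 9·2
1 = −9·59 + 28·19
1 = 28·314 − 149·59
1 = −149·1315 + 624·314
So 314·624 ≡ 1 (mod 1315).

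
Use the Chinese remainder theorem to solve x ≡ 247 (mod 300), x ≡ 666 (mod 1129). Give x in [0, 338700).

Write x = 247 + 300·k. Then 300·k ≡ 666 − 247 ≡ 419 (mod 1129).
Need 300⁻¹ mod 1129. Extended Euclid on (1129, 300):
1129 = 3*300 + 229
300 = 1*229 + 71
229 = 3*71 + 16
71 = 4*16 + 7
16 = 2*7 + 2
7 = 3*2 + 1
2 = 2*1 + 0
Back-substitute:
1 = 7 − 3·2
1 = −3·16 + 7·7
1 = 7·71 − 31·16
1 = −31·229 + 100·71
1 = 100·300 − 131·229
1 = −131·1129 + 493·300
300⁻¹ ≡ 493 (mod 1129), so k ≡ 493·419 ≡ 1089 (mod 1129).
x = 247 + 300·1089 = 326947.

326947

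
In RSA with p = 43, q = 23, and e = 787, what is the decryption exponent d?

φ(n) = (p−1)(q−1) = 42·22 = 924.
Need d with 787·d ≡ 1 (mod 924). Apply the extended Euclidean algorithm:
924 = 1·787 + 137
787 = 5·137 + 102
137 = 1·102 + 35
102 = 2·35 + 32
35 = 1·32 + 3
32 = 10·3 + 2
3 = 1·2 + 1
2 = 2·1 + 0
Back-substitute:
1 = 3 − 2
1 = −32 + 11·3
1 = 11·35 − 12·32
1 = −12·102 + 35·35
1 = 35·137 − 47·102
1 = −47·787 + 270·137
1 = 270·924 − 317·787
So 787·(-317) ≡ 1 (mod 924), hence d ≡ -317 ≡ 607 (mod 924).

607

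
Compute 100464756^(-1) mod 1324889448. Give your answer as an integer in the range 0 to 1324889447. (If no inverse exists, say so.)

Euclidean algorithm on 1324889448, 100464756:
1324889448 = 13·100464756 + 18847620
100464756 = 5·18847620 + 6226656
18847620 = 3·6226656 + 167652
6226656 = 37·167652 + 23532
167652 = 7·23532 + 2928
23532 = 8·2928 + 108
2928 = 27·108 + 12
108 = 9·12 + 0
gcd(100464756, 1324889448) = 12 ≠ 1, so 100464756 has no multiplicative inverse modulo 1324889448.

no inverse exists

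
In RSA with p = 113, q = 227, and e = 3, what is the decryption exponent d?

16875

φ(n) = (p−1)(q−1) = 112·226 = 25312.
Need d with 3·d ≡ 1 (mod 25312). Apply the extended Euclidean algorithm:
25312 = 8437×3 + 1
3 = 3×1 + 0
Back-substitute:
1 = 25312 − 8437·3
So 3·(-8437) ≡ 1 (mod 25312), hence d ≡ -8437 ≡ 16875 (mod 25312).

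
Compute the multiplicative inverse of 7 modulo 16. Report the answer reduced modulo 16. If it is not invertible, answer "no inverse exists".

Apply the Euclidean algorithm to 16 and 7:
16 = 2*7 + 2
7 = 3*2 + 1
2 = 2*1 + 0
gcd = 1, so the inverse exists. Back-substitute:
1 = 7 − 3·2
1 = −3·16 + 7·7
So 7·7 ≡ 1 (mod 16).

7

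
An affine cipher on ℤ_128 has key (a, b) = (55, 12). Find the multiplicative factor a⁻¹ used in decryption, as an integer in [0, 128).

7

gcd(128, 55) by repeated division:
128 = 2*55 + 18
55 = 3*18 + 1
18 = 18*1 + 0
gcd = 1, so the inverse exists. Back-substitute:
1 = 55 − 3·18
1 = −3·128 + 7·55
So 55·7 ≡ 1 (mod 128).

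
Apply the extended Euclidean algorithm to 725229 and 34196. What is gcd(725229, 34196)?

Apply Euclid's algorithm to 725229 and 34196:
725229 = 21*34196 + 7113
34196 = 4*7113 + 5744
7113 = 1*5744 + 1369
5744 = 4*1369 + 268
1369 = 5*268 + 29
268 = 9*29 + 7
29 = 4*7 + 1
7 = 7*1 + 0
gcd(725229, 34196) = 1.
Back-substituting:
1 = 29 − 4·7
1 = −4·268 + 37·29
1 = 37·1369 − 189·268
1 = −189·5744 + 793·1369
1 = 793·7113 − 982·5744
1 = −982·34196 + 4721·7113
1 = 4721·725229 − 100123·34196
So 1 = (4721)·725229 + (-100123)·34196.

1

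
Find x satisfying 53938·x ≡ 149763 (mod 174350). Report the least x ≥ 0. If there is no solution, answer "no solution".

no solution

gcd(53938, 174350):
174350 = 3·53938 + 12536
53938 = 4·12536 + 3794
12536 = 3·3794 + 1154
3794 = 3·1154 + 332
1154 = 3·332 + 158
332 = 2·158 + 16
158 = 9·16 + 14
16 = 1·14 + 2
14 = 7·2 + 0
gcd = 2, but 2 ∤ 149763, so the congruence has no solution.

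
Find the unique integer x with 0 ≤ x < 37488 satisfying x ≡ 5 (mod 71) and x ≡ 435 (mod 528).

34227

Write x = 5 + 71·k. Then 71·k ≡ 435 − 5 ≡ 430 (mod 528).
Need 71⁻¹ mod 528. Extended Euclid on (528, 71):
528 = 7×71 + 31
71 = 2×31 + 9
31 = 3×9 + 4
9 = 2×4 + 1
4 = 4×1 + 0
Back-substitute:
1 = 9 − 2·4
1 = −2·31 + 7·9
1 = 7·71 − 16·31
1 = −16·528 + 119·71
71⁻¹ ≡ 119 (mod 528), so k ≡ 119·430 ≡ 482 (mod 528).
x = 5 + 71·482 = 34227.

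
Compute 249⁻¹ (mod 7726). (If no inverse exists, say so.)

Extended Euclidean algorithm:
7726 = 31×249 + 7
249 = 35×7 + 4
7 = 1×4 + 3
4 = 1×3 + 1
3 = 3×1 + 0
The gcd is 1. Working backward:
1 = 4 − 3
1 = −7 + 2·4
1 = 2·249 − 71·7
1 = −71·7726 + 2203·249
So 249·2203 ≡ 1 (mod 7726).

2203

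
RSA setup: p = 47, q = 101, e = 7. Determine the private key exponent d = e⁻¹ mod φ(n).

3943

φ(n) = (p−1)(q−1) = 46·100 = 4600.
Need d with 7·d ≡ 1 (mod 4600). Apply the extended Euclidean algorithm:
4600 = 657*7 + 1
7 = 7*1 + 0
Back-substitute:
1 = 4600 − 657·7
So 7·(-657) ≡ 1 (mod 4600), hence d ≡ -657 ≡ 3943 (mod 4600).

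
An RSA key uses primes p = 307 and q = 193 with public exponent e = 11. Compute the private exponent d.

φ(n) = (p−1)(q−1) = 306·192 = 58752.
Need d with 11·d ≡ 1 (mod 58752). Apply the extended Euclidean algorithm:
58752 = 5341·11 + 1
11 = 11·1 + 0
Back-substitute:
1 = 58752 − 5341·11
So 11·(-5341) ≡ 1 (mod 58752), hence d ≡ -5341 ≡ 53411 (mod 58752).

53411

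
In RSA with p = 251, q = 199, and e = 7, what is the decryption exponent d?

14143

φ(n) = (p−1)(q−1) = 250·198 = 49500.
Need d with 7·d ≡ 1 (mod 49500). Apply the extended Euclidean algorithm:
49500 = 7071·7 + 3
7 = 2·3 + 1
3 = 3·1 + 0
Back-substitute:
1 = 7 − 2·3
1 = −2·49500 + 14143·7
So 7·14143 ≡ 1 (mod 49500), hence d = 14143.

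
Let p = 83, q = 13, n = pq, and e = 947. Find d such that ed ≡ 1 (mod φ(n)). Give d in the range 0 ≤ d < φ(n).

851

φ(n) = (p−1)(q−1) = 82·12 = 984.
Need d with 947·d ≡ 1 (mod 984). Apply the extended Euclidean algorithm:
984 = 1·947 + 37
947 = 25·37 + 22
37 = 1·22 + 15
22 = 1·15 + 7
15 = 2·7 + 1
7 = 7·1 + 0
Back-substitute:
1 = 15 − 2·7
1 = −2·22 + 3·15
1 = 3·37 − 5·22
1 = −5·947 + 128·37
1 = 128·984 − 133·947
So 947·(-133) ≡ 1 (mod 984), hence d ≡ -133 ≡ 851 (mod 984).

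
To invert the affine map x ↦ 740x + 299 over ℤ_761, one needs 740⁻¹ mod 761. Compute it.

Apply the Euclidean algorithm to 761 and 740:
761 = 1·740 + 21
740 = 35·21 + 5
21 = 4·5 + 1
5 = 5·1 + 0
The gcd is 1. Working backward:
1 = 21 − 4·5
1 = −4·740 + 141·21
1 = 141·761 − 145·740
Thus 740·(-145) ≡ 1 (mod 761); reducing, -145 mod 761 = 616.

616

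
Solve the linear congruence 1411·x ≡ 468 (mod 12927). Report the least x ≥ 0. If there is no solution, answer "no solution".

First find gcd(1411, 12927):
12927 = 9*1411 + 228
1411 = 6*228 + 43
228 = 5*43 + 13
43 = 3*13 + 4
13 = 3*4 + 1
4 = 4*1 + 0
gcd = 1, so a unique solution mod 12927 exists.
Back-substitute for the Bézout coefficients:
1 = 13 − 3·4
1 = −3·43 + 10·13
1 = 10·228 − 53·43
1 = −53·1411 + 328·228
1 = 328·12927 − 3005·1411
So 1411·(-3005) ≡ 1 (mod 12927), giving 1411⁻¹ ≡ 9922.
x ≡ 1411⁻¹·468 ≡ 9922·468 ≡ 2703 (mod 12927).

2703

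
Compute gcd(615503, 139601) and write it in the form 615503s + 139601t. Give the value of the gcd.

Euclidean algorithm:
615503 = 4*139601 + 57099
139601 = 2*57099 + 25403
57099 = 2*25403 + 6293
25403 = 4*6293 + 231
6293 = 27*231 + 56
231 = 4*56 + 7
56 = 8*7 + 0
gcd(615503, 139601) = 7.
Express as a combination:
7 = 231 − 4·56
7 = −4·6293 + 109·231
7 = 109·25403 − 440·6293
7 = −440·57099 + 989·25403
7 = 989·139601 − 2418·57099
7 = −2418·615503 + 10661·139601
So 7 = (-2418)·615503 + (10661)·139601.

7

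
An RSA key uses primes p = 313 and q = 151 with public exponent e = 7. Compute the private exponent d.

26743

φ(n) = (p−1)(q−1) = 312·150 = 46800.
Need d with 7·d ≡ 1 (mod 46800). Apply the extended Euclidean algorithm:
46800 = 6685·7 + 5
7 = 1·5 + 2
5 = 2·2 + 1
2 = 2·1 + 0
Back-substitute:
1 = 5 − 2·2
1 = −2·7 + 3·5
1 = 3·46800 − 20057·7
So 7·(-20057) ≡ 1 (mod 46800), hence d ≡ -20057 ≡ 26743 (mod 46800).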